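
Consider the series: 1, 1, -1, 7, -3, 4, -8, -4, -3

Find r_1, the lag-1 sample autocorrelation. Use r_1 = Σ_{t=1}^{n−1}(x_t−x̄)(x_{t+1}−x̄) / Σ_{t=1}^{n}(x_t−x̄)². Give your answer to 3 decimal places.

Mean x̄ = (1 + 1 − 1 + 7 − 3 + 4 − 8 − 4 − 3)/9 = -0.6667
Numerator Σ_{t=1}^{8}(x_t−x̄)(x_{t+1}−x̄) = -31.1111
Denominator Σ(x_t−x̄)² = 162.0000
r_1 = -31.1111 / 162.0000 = -0.192

-0.192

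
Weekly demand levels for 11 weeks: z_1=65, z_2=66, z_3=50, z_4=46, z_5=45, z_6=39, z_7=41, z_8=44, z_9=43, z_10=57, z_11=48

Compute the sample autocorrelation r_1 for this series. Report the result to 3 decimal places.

Mean z̄ = (65 + 66 + 50 + 46 + 45 + 39 + 41 + 44 + 43 + 57 + 48)/11 = 49.4545
Numerator Σ_{t=1}^{10}(z_t−z̄)(z_{t+1}−z̄) = 436.3388
Denominator Σ(z_t−z̄)² = 858.7273
r_1 = 436.3388 / 858.7273 = 0.508

0.508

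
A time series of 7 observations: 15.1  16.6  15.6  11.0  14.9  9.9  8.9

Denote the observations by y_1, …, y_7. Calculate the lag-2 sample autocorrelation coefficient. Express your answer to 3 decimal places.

Mean ȳ = (15.1 + 16.6 + 15.6 + 11.0 + 14.9 + 9.9 + 8.9)/7 = 13.1429
Σ(y_t−ȳ)(y_{t+2}−ȳ) = (4.8090) + (-7.4082) + (4.3176) + (6.9490) + (-7.4553) = 1.2120
Denominator Σ(y_t−ȳ)² = 58.0171
r_2 = 1.2120 / 58.0171 = 0.021

0.021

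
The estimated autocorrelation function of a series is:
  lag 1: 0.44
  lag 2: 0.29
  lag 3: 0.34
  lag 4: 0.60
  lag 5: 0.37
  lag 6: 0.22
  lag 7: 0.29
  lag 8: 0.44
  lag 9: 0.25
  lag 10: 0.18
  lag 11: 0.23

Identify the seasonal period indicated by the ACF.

The largest autocorrelation is r_4 = 0.60; the remaining lags stay at or below 0.44. The elevated value at lag 1 (0.44), dropping to 0.29 at lag 2, reflects decaying short-term dependence rather than seasonality.
The dominant spike at lag 4 indicates a seasonal period of 4.

4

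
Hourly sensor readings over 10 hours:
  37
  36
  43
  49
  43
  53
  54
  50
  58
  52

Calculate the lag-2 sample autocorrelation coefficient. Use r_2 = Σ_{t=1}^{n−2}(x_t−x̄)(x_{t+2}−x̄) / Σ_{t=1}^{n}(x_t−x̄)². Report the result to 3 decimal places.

0.248

Mean x̄ = (37 + 36 + 43 + 49 + 43 + 53 + 54 + 50 + 58 + 52)/10 = 47.5000
Numerator Σ_{t=1}^{8}(x_t−x̄)(x_{t+2}−x̄) = 122.5000
Denominator Σ(x_t−x̄)² = 494.5000
r_2 = 122.5000 / 494.5000 = 0.248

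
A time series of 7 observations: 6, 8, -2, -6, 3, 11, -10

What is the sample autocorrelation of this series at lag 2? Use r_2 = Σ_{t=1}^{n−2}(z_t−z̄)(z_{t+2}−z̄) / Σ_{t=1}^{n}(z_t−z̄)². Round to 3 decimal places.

Mean z̄ = (6 + 8 − 2 − 6 + 3 + 11 − 10)/7 = 1.4286
Deviations from mean: 4.5714, 6.5714, -3.4286, -7.4286, 1.5714, 9.5714, -11.4286
Σ(z_t−z̄)(z_{t+2}−z̄) = (-15.6735) + (-48.8163) + (-5.3878) + (-71.1020) + (-17.9592) = -158.9388
Denominator Σ(z_t−z̄)² = 355.7143
r_2 = -158.9388 / 355.7143 = -0.447

-0.447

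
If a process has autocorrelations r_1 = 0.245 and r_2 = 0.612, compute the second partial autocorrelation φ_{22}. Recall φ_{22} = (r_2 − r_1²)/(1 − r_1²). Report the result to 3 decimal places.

0.587

φ_{22} = (r_2 − r_1²) / (1 − r_1²)
r_1² = (0.245)² = 0.060025
Numerator = 0.612 − 0.0600 = 0.5520; denominator = 1 − 0.0600 = 0.9400
φ_{22} = 0.5520 / 0.9400 = 0.587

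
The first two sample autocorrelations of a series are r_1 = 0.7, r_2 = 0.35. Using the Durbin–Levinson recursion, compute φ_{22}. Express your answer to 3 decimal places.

φ_{22} = (r_2 − r_1²) / (1 − r_1²)
r_1² = (0.7)² = 0.49
Numerator = 0.35 − 0.4900 = -0.1400; denominator = 1 − 0.4900 = 0.5100
φ_{22} = -0.1400 / 0.5100 = -0.275

-0.275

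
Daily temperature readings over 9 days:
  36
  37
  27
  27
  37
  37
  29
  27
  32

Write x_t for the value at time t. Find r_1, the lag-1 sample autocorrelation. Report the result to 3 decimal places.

0.116

Mean x̄ = (36 + 37 + 27 + 27 + 37 + 37 + 29 + 27 + 32)/9 = 32.1111
Numerator Σ_{t=1}^{8}(x_t−x̄)(x_{t+1}−x̄) = 20.3210
Denominator Σ(x_t−x̄)² = 174.8889
r_1 = 20.3210 / 174.8889 = 0.116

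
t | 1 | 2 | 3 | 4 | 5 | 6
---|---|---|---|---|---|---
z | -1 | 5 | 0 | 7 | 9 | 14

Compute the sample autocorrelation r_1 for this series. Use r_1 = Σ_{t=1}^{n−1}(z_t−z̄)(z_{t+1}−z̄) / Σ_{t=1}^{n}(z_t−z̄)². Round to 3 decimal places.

0.206

Mean z̄ = (-1 + 5 + 0 + 7 + 9 + 14)/6 = 5.6667
Σ(z_t−z̄)(z_{t+1}−z̄) = (4.4444) + (3.7778) + (-7.5556) + (4.4444) + (27.7778) = 32.8889
Denominator Σ(z_t−z̄)² = 159.3333
r_1 = 32.8889 / 159.3333 = 0.206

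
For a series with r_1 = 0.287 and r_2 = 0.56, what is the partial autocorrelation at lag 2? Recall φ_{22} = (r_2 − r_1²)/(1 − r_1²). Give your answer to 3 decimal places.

φ_{22} = (r_2 − r_1²) / (1 − r_1²)
r_1² = (0.287)² = 0.082369
Numerator = 0.56 − 0.0824 = 0.4776; denominator = 1 − 0.0824 = 0.9176
φ_{22} = 0.4776 / 0.9176 = 0.521

0.521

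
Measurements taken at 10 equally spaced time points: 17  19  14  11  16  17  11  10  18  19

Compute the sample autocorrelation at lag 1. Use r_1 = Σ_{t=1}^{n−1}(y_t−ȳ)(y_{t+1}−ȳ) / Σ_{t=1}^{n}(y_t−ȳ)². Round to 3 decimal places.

0.146

Mean ȳ = (17 + 19 + 14 + 11 + 16 + 17 + 11 + 10 + 18 + 19)/10 = 15.2000
Numerator Σ_{t=1}^{9}(y_t−ȳ)(y_{t+1}−ȳ) = 15.7600
Denominator Σ(y_t−ȳ)² = 107.6000
r_1 = 15.7600 / 107.6000 = 0.146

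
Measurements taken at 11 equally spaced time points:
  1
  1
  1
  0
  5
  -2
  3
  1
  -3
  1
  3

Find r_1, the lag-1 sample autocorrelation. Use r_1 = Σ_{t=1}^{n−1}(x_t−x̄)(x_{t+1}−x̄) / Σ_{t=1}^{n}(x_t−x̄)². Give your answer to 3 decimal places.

Mean x̄ = (1 + 1 + 1 + 0 + 5 − 2 + 3 + 1 − 3 + 1 + 3)/11 = 1.0000
Numerator Σ_{t=1}^{10}(x_t−x̄)(x_{t+1}−x̄) = -22.0000
Denominator Σ(x_t−x̄)² = 50.0000
r_1 = -22.0000 / 50.0000 = -0.440

-0.440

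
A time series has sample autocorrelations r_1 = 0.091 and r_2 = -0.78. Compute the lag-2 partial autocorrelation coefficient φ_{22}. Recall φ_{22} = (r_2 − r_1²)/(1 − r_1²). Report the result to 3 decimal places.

φ_{22} = (r_2 − r_1²) / (1 − r_1²)
r_1² = (0.091)² = 0.008281
Numerator = -0.78 − 0.0083 = -0.7883; denominator = 1 − 0.0083 = 0.9917
φ_{22} = -0.7883 / 0.9917 = -0.795

-0.795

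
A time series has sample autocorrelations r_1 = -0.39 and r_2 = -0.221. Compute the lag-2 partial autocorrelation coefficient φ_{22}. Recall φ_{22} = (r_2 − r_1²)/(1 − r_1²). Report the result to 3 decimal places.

φ_{22} = (r_2 − r_1²) / (1 − r_1²)
r_1² = (-0.39)² = 0.1521
Numerator = -0.221 − 0.1521 = -0.3731; denominator = 1 − 0.1521 = 0.8479
φ_{22} = -0.3731 / 0.8479 = -0.440

-0.440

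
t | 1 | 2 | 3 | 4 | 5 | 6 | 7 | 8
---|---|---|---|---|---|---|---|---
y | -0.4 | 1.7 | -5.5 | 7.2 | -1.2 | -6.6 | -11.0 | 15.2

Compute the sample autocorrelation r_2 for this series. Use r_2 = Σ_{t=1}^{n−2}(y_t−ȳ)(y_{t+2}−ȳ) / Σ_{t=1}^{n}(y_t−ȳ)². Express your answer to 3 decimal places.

-0.237

Mean ȳ = (-0.4 + 1.7 − 5.5 + 7.2 − 1.2 − 6.6 − 11.0 + 15.2)/8 = -0.0750
Deviations from mean: -0.3250, 1.7750, -5.4250, 7.2750, -1.1250, -6.5250, -10.9250, 15.2750
Σ(y_t−ȳ)(y_{t+2}−ȳ) = (1.7631) + (12.9131) + (6.1031) + (-47.4694) + (12.2906) + (-99.6694) = -114.0688
Denominator Σ(y_t−ȳ)² = 482.1350
r_2 = -114.0688 / 482.1350 = -0.237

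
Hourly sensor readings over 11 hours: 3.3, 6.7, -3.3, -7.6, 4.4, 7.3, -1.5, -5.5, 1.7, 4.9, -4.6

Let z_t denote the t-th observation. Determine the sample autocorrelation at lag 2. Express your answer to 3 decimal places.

-0.780

Mean z̄ = (3.3 + 6.7 − 3.3 − 7.6 + 4.4 + 7.3 − 1.5 − 5.5 + 1.7 + 4.9 − 4.6)/11 = 0.5273
Numerator Σ_{t=1}^{9}(z_t−z̄)(z_{t+2}−z̄) = -214.0633
Denominator Σ(z_t−z̄)² = 274.5818
r_2 = -214.0633 / 274.5818 = -0.780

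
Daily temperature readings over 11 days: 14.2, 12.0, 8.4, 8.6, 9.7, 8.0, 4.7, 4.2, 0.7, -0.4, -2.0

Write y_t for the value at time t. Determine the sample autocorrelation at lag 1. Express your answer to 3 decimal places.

Mean ȳ = (14.2 + 12.0 + 8.4 + 8.6 + 9.7 + 8.0 + 4.7 + 4.2 + 0.7 − 0.4 − 2.0)/11 = 6.1909
Numerator Σ_{t=1}^{10}(y_t−ȳ)(y_{t+1}−ȳ) = 180.8608
Denominator Σ(y_t−ȳ)² = 271.0291
r_1 = 180.8608 / 271.0291 = 0.667

0.667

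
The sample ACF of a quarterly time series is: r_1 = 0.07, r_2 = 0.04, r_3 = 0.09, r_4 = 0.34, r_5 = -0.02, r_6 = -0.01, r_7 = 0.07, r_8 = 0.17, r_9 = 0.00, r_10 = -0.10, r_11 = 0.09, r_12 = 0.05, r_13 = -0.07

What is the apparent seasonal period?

The largest autocorrelation is r_4 = 0.34, with a weaker echo at lag 8 (0.17); the remaining lags stay at or below 0.09.
The dominant spike at lag 4 indicates a seasonal period of 4.

4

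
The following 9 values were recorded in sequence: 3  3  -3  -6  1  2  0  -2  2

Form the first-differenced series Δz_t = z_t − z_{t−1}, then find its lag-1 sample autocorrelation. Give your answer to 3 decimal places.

First differences Δz: 0, -6, -3, 7, 1, -2, -2, 4
Mean of differences = -0.1250
Numerator Σ(Δz_t−Δz̄)(Δz_{t+1}−Δz̄) = -2.6406
Denominator Σ(Δz_t−Δz̄)² = 118.8750
r_1(Δz) = -2.6406 / 118.8750 = -0.022

-0.022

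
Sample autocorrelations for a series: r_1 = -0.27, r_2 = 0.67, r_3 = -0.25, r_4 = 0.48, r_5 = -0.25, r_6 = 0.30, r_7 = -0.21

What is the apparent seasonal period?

The largest autocorrelation is r_2 = 0.67, with weaker echoes at lags 4 (0.48) and 6 (0.30); the remaining lags stay at or below -0.21.
The dominant spike at lag 2 indicates a seasonal period of 2.

2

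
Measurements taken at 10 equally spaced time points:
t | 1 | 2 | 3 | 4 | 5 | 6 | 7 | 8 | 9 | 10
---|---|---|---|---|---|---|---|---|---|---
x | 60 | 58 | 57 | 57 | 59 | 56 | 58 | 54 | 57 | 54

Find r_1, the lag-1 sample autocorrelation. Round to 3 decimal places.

Mean x̄ = (60 + 58 + 57 + 57 + 59 + 56 + 58 + 54 + 57 + 54)/10 = 57.0000
Numerator Σ_{t=1}^{9}(x_t−x̄)(x_{t+1}−x̄) = -3.0000
Denominator Σ(x_t−x̄)² = 34.0000
r_1 = -3.0000 / 34.0000 = -0.088

-0.088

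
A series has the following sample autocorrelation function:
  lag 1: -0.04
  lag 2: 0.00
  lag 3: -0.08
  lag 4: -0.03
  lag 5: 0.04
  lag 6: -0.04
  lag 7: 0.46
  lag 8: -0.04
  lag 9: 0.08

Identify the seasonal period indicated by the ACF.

The largest autocorrelation is r_7 = 0.46; the remaining lags stay at or below 0.08.
The dominant spike at lag 7 indicates a seasonal period of 7.

7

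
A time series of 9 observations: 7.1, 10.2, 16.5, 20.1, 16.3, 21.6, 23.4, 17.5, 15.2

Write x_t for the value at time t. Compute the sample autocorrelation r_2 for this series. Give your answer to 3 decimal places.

Mean x̄ = (7.1 + 10.2 + 16.5 + 20.1 + 16.3 + 21.6 + 23.4 + 17.5 + 15.2)/9 = 16.4333
Σ(x_t−x̄)(x_{t+2}−x̄) = (-0.6222) + (-22.8556) + (-0.0089) + (18.9444) + (-0.9289) + (5.5111) + (-8.5922) = -8.5522
Denominator Σ(x_t−x̄)² = 217.3200
r_2 = -8.5522 / 217.3200 = -0.039

-0.039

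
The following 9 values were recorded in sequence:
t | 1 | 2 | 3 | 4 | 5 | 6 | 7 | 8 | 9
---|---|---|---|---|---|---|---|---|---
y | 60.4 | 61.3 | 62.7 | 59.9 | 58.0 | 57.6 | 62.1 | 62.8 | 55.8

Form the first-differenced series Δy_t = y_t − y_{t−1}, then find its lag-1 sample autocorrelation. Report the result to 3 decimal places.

0.005

First differences Δy: 0.9, 1.4, -2.8, -1.9, -0.4, 4.5, 0.7, -7.0
Mean of differences = -0.5750
Numerator Σ(Δy_t−Δȳ)(Δy_{t+1}−Δȳ) = 0.4019
Denominator Σ(Δy_t−Δȳ)² = 81.4750
r_1(Δy) = 0.4019 / 81.4750 = 0.005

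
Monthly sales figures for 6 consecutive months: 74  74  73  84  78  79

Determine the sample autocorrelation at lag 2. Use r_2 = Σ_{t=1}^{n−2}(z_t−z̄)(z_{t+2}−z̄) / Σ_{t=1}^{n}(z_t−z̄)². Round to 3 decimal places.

0.011

Mean z̄ = (74 + 74 + 73 + 84 + 78 + 79)/6 = 77.0000
Numerator Σ_{t=1}^{4}(z_t−z̄)(z_{t+2}−z̄) = 1.0000
Denominator Σ(z_t−z̄)² = 88.0000
r_2 = 1.0000 / 88.0000 = 0.011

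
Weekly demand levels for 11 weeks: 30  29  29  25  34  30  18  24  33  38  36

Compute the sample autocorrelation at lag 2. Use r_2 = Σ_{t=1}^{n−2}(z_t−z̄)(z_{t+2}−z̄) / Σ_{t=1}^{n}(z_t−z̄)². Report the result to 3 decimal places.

Mean z̄ = (30 + 29 + 29 + 25 + 34 + 30 + 18 + 24 + 33 + 38 + 36)/11 = 29.6364
Numerator Σ_{t=1}^{9}(z_t−z̄)(z_{t+2}−z̄) = -119.4463
Denominator Σ(z_t−z̄)² = 330.5455
r_2 = -119.4463 / 330.5455 = -0.361

-0.361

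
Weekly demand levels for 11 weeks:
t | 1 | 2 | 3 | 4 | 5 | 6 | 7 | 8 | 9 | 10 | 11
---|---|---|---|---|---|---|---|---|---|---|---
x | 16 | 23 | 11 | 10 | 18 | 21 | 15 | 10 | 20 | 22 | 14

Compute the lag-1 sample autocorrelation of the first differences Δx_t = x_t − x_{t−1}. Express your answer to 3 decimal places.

First differences Δx: 7, -12, -1, 8, 3, -6, -5, 10, 2, -8
Mean of differences = -0.2000
Numerator Σ(Δx_t−Δx̄)(Δx_{t+1}−Δx̄) = -90.2400
Denominator Σ(Δx_t−Δx̄)² = 495.6000
r_1(Δx) = -90.2400 / 495.6000 = -0.182

-0.182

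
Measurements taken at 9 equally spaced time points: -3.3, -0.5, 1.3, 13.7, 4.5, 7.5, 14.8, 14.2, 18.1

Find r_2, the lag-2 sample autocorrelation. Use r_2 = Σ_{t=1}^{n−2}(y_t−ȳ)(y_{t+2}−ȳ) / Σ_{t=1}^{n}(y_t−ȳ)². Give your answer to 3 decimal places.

Mean ȳ = (-3.3 − 0.5 + 1.3 + 13.7 + 4.5 + 7.5 + 14.8 + 14.2 + 18.1)/9 = 7.8111
Numerator Σ_{t=1}^{7}(y_t−ȳ)(y_{t+2}−ȳ) = 89.9086
Denominator Σ(y_t−ȳ)² = 476.1889
r_2 = 89.9086 / 476.1889 = 0.189

0.189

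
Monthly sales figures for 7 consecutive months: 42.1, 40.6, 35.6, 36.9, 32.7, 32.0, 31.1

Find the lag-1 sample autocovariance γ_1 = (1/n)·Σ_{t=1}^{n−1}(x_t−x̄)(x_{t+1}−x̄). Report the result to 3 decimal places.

Mean x̄ = (42.1 + 40.6 + 35.6 + 36.9 + 32.7 + 32.0 + 31.1)/7 = 35.8571
Deviations: 6.2429, 4.7429, -0.2571, 1.0429, -3.1571, -3.8571, -4.7571
Σ_{t=1}^{6}(x_t−x̄)(x_{t+1}−x̄) = 55.3553
γ_1 = 55.3553 / 7 = 7.908

7.908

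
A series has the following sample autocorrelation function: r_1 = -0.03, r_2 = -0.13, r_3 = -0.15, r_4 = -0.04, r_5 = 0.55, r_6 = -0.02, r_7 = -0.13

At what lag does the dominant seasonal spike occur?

The largest autocorrelation is r_5 = 0.55; the remaining lags stay at or below -0.02.
The dominant spike at lag 5 indicates a seasonal period of 5.

5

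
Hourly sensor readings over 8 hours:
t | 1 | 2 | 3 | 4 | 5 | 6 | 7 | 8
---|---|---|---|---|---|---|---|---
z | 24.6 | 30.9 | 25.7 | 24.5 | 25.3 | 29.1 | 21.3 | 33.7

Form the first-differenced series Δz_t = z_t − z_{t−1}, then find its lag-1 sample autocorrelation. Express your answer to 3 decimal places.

First differences Δz: 6.3, -5.2, -1.2, 0.8, 3.8, -7.8, 12.4
Mean of differences = 1.3000
Numerator Σ(Δz_t−Δz̄)(Δz_{t+1}−Δz̄) = -140.0100
Denominator Σ(Δz_t−Δz̄)² = 286.0200
r_1(Δz) = -140.0100 / 286.0200 = -0.490

-0.490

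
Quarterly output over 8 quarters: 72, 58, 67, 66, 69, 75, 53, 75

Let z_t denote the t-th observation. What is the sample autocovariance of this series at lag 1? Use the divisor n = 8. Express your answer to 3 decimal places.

Mean z̄ = (72 + 58 + 67 + 66 + 69 + 75 + 53 + 75)/8 = 66.8750
Deviations: 5.1250, -8.8750, 0.1250, -0.8750, 2.1250, 8.1250, -13.8750, 8.1250
Σ_{t=1}^{7}(z_t−z̄)(z_{t+1}−z̄) = -256.7656
γ_1 = -256.7656 / 8 = -32.096

-32.096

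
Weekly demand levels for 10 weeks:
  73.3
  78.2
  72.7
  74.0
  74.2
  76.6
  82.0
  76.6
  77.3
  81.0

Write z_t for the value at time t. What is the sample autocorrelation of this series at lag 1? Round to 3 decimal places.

Mean z̄ = (73.3 + 78.2 + 72.7 + 74.0 + 74.2 + 76.6 + 82.0 + 76.6 + 77.3 + 81.0)/10 = 76.5900
Numerator Σ_{t=1}^{9}(z_t−z̄)(z_{t+1}−z̄) = 7.9279
Denominator Σ(z_t−z̄)² = 90.1890
r_1 = 7.9279 / 90.1890 = 0.088

0.088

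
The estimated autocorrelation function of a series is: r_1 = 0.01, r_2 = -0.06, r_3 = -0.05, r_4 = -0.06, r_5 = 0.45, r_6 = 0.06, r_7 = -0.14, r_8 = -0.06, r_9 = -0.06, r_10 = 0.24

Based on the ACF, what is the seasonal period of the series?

5

The largest autocorrelation is r_5 = 0.45, with a weaker echo at lag 10 (0.24); the remaining lags stay at or below 0.06.
The dominant spike at lag 5 indicates a seasonal period of 5.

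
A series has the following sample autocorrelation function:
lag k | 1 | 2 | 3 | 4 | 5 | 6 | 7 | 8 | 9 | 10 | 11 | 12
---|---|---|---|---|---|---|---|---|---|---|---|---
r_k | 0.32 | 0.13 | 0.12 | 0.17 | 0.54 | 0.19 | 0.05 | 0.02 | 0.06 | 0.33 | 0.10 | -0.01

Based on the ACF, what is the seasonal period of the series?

The largest autocorrelation is r_5 = 0.54, with a weaker echo at lag 10 (0.33); the remaining lags stay at or below 0.32. The elevated value at lag 1 (0.32), dropping to 0.13 at lag 2, reflects decaying short-term dependence rather than seasonality.
The dominant spike at lag 5 indicates a seasonal period of 5.

5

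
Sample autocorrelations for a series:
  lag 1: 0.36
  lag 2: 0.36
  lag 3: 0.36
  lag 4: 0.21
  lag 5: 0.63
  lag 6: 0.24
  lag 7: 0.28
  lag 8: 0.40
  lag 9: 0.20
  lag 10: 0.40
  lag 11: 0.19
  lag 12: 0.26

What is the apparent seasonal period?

5

The largest autocorrelation is r_5 = 0.63; the remaining lags stay at or below 0.40.
The dominant spike at lag 5 indicates a seasonal period of 5.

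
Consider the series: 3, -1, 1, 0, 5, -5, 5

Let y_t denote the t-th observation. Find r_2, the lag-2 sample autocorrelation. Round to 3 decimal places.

0.306

Mean ȳ = (3 − 1 + 1 + 0 + 5 − 5 + 5)/7 = 1.1429
Deviations from mean: 1.8571, -2.1429, -0.1429, -1.1429, 3.8571, -6.1429, 3.8571
Numerator Σ_{t=1}^{5}(y_t−ȳ)(y_{t+2}−ȳ) = 23.5306
Denominator Σ(y_t−ȳ)² = 76.8571
r_2 = 23.5306 / 76.8571 = 0.306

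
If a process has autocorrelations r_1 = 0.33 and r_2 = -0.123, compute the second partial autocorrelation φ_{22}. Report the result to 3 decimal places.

φ_{22} = (r_2 − r_1²) / (1 − r_1²)
r_1² = (0.33)² = 0.1089
Numerator = -0.123 − 0.1089 = -0.2319; denominator = 1 − 0.1089 = 0.8911
φ_{22} = -0.2319 / 0.8911 = -0.260

-0.260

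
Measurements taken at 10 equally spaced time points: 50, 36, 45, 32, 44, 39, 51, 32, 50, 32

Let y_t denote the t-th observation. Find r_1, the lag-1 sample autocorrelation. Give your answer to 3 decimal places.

Mean ȳ = (50 + 36 + 45 + 32 + 44 + 39 + 51 + 32 + 50 + 32)/10 = 41.1000
Numerator Σ_{t=1}^{9}(y_t−ȳ)(y_{t+1}−ȳ) = -406.1100
Denominator Σ(y_t−ȳ)² = 558.9000
r_1 = -406.1100 / 558.9000 = -0.727

-0.727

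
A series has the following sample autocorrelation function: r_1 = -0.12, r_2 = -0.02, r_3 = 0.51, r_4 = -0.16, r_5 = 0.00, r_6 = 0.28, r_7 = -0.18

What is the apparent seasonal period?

The largest autocorrelation is r_3 = 0.51, with a weaker echo at lag 6 (0.28); the remaining lags stay at or below 0.00.
The dominant spike at lag 3 indicates a seasonal period of 3.

3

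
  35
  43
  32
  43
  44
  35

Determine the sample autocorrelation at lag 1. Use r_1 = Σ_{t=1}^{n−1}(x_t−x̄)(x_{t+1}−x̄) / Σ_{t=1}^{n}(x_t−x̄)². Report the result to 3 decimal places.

-0.511

Mean x̄ = (35 + 43 + 32 + 43 + 44 + 35)/6 = 38.6667
Numerator Σ_{t=1}^{5}(x_t−x̄)(x_{t+1}−x̄) = -70.1111
Denominator Σ(x_t−x̄)² = 137.3333
r_1 = -70.1111 / 137.3333 = -0.511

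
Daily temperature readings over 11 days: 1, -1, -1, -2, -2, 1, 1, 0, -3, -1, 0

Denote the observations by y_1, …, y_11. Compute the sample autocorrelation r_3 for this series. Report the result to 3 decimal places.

Mean ȳ = (1 − 1 − 1 − 2 − 2 + 1 + 1 + 0 − 3 − 1 + 0)/11 = -0.6364
Numerator Σ_{t=1}^{8}(y_t−ȳ)(y_{t+3}−ȳ) = -9.4876
Denominator Σ(y_t−ȳ)² = 18.5455
r_3 = -9.4876 / 18.5455 = -0.512

-0.512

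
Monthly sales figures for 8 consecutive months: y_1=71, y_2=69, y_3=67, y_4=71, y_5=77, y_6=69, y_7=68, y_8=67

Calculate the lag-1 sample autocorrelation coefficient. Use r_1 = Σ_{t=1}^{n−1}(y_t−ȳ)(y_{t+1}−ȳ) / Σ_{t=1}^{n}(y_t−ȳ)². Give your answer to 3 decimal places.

0.095

Mean ȳ = (71 + 69 + 67 + 71 + 77 + 69 + 68 + 67)/8 = 69.8750
Deviations from mean: 1.1250, -0.8750, -2.8750, 1.1250, 7.1250, -0.8750, -1.8750, -2.8750
Numerator Σ_{t=1}^{7}(y_t−ȳ)(y_{t+1}−ȳ) = 7.1094
Denominator Σ(y_t−ȳ)² = 74.8750
r_1 = 7.1094 / 74.8750 = 0.095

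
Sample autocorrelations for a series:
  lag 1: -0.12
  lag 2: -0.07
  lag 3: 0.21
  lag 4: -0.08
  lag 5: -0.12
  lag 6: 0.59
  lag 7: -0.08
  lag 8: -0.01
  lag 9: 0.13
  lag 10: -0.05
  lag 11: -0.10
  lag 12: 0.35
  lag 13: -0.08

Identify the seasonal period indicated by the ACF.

6

The largest autocorrelation is r_6 = 0.59, with a weaker echo at lag 12 (0.35); the remaining lags stay at or below 0.21.
The dominant spike at lag 6 indicates a seasonal period of 6.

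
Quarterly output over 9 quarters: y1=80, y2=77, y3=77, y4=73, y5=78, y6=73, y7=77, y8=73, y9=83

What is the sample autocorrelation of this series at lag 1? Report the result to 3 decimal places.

Mean ȳ = (80 + 77 + 77 + 73 + 78 + 73 + 77 + 73 + 83)/9 = 76.7778
Numerator Σ_{t=1}^{8}(y_t−ȳ)(y_{t+1}−ȳ) = -34.4938
Denominator Σ(y_t−ȳ)² = 93.5556
r_1 = -34.4938 / 93.5556 = -0.369

-0.369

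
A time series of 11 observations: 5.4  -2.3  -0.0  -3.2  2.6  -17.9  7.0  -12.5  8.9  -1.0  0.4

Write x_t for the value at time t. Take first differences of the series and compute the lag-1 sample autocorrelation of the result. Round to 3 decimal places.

-0.864

First differences Δx: -7.7, 2.3, -3.2, 5.8, -20.5, 24.9, -19.5, 21.4, -9.9, 1.4
Mean of differences = -0.5000
Numerator Σ(Δx_t−Δx̄)(Δx_{t+1}−Δx̄) = -1801.1500
Denominator Σ(Δx_t−Δx̄)² = 2084.4000
r_1(Δx) = -1801.1500 / 2084.4000 = -0.864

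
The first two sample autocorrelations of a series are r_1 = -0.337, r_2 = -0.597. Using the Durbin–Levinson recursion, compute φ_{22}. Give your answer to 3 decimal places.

-0.802

φ_{22} = (r_2 − r_1²) / (1 − r_1²)
r_1² = (-0.337)² = 0.113569
Numerator = -0.597 − 0.1136 = -0.7106; denominator = 1 − 0.1136 = 0.8864
φ_{22} = -0.7106 / 0.8864 = -0.802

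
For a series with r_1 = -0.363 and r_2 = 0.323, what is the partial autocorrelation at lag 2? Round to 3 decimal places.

0.220

φ_{22} = (r_2 − r_1²) / (1 − r_1²)
r_1² = (-0.363)² = 0.131769
Numerator = 0.323 − 0.1318 = 0.1912; denominator = 1 − 0.1318 = 0.8682
φ_{22} = 0.1912 / 0.8682 = 0.220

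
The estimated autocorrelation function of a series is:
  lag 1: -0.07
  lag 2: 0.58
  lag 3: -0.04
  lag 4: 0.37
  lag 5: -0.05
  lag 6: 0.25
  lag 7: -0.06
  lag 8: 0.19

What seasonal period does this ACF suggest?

2

The largest autocorrelation is r_2 = 0.58, with weaker echoes at lags 4 (0.37), 6 (0.25) and 8 (0.19); the remaining lags stay at or below -0.04.
The dominant spike at lag 2 indicates a seasonal period of 2.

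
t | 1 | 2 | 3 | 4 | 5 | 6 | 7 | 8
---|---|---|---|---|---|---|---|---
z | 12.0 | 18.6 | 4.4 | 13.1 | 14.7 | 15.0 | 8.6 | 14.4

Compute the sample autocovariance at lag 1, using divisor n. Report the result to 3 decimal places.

-8.451

Mean z̄ = (12.0 + 18.6 + 4.4 + 13.1 + 14.7 + 15.0 + 8.6 + 14.4)/8 = 12.6000
Σ_{t=1}^{7}(z_t−z̄)(z_{t+1}−z̄) = -67.6100
γ_1 = -67.6100 / 8 = -8.451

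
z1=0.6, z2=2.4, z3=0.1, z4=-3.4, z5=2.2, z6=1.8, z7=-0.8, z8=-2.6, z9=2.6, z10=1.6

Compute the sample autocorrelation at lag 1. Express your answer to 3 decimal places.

-0.133

Mean z̄ = (0.6 + 2.4 + 0.1 − 3.4 + 2.2 + 1.8 − 0.8 − 2.6 + 2.6 + 1.6)/10 = 0.4500
Numerator Σ_{t=1}^{9}(z_t−z̄)(z_{t+1}−z̄) = -5.3775
Denominator Σ(z_t−z̄)² = 40.4650
r_1 = -5.3775 / 40.4650 = -0.133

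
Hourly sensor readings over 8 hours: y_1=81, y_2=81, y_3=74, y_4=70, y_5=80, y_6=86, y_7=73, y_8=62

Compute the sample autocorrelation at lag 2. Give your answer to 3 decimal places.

Mean ȳ = (81 + 81 + 74 + 70 + 80 + 86 + 73 + 62)/8 = 75.8750
Deviations from mean: 5.1250, 5.1250, -1.8750, -5.8750, 4.1250, 10.1250, -2.8750, -13.8750
Numerator Σ_{t=1}^{6}(y_t−ȳ)(y_{t+2}−ȳ) = -259.2813
Denominator Σ(y_t−ȳ)² = 410.8750
r_2 = -259.2813 / 410.8750 = -0.631

-0.631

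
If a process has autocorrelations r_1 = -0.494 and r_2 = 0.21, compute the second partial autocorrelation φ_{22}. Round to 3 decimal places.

-0.045

φ_{22} = (r_2 − r_1²) / (1 − r_1²)
r_1² = (-0.494)² = 0.244036
Numerator = 0.21 − 0.2440 = -0.0340; denominator = 1 − 0.2440 = 0.7560
φ_{22} = -0.0340 / 0.7560 = -0.045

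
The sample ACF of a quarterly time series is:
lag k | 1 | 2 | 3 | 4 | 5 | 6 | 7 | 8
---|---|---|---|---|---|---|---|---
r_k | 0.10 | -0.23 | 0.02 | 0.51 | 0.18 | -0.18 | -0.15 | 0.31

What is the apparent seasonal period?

4

The largest autocorrelation is r_4 = 0.51, with a weaker echo at lag 8 (0.31); the remaining lags stay at or below 0.18.
The dominant spike at lag 4 indicates a seasonal period of 4.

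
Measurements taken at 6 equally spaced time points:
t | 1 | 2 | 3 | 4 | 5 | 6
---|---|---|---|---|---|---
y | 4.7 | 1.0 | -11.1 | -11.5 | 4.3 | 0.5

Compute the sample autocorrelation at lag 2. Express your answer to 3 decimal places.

-0.626

Mean ȳ = (4.7 + 1.0 − 11.1 − 11.5 + 4.3 + 0.5)/6 = -2.0167
Deviations from mean: 6.7167, 3.0167, -9.0833, -9.4833, 6.3167, 2.5167
Numerator Σ_{t=1}^{4}(y_t−ȳ)(y_{t+2}−ȳ) = -170.8606
Denominator Σ(y_t−ȳ)² = 272.8883
r_2 = -170.8606 / 272.8883 = -0.626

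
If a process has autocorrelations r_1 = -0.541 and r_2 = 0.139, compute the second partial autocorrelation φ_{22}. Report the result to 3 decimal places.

φ_{22} = (r_2 − r_1²) / (1 − r_1²)
r_1² = (-0.541)² = 0.292681
Numerator = 0.139 − 0.2927 = -0.1537; denominator = 1 − 0.2927 = 0.7073
φ_{22} = -0.1537 / 0.7073 = -0.217

-0.217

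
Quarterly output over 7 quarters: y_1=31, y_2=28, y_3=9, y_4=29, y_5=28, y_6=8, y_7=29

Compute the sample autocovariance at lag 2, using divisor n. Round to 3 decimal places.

Mean ȳ = (31 + 28 + 9 + 29 + 28 + 8 + 29)/7 = 23.1429
Deviations: 7.8571, 4.8571, -14.1429, 5.8571, 4.8571, -15.1429, 5.8571
Σ_{t=1}^{5}(y_t−ȳ)(y_{t+2}−ȳ) = -211.6122
γ_2 = -211.6122 / 7 = -30.230

-30.230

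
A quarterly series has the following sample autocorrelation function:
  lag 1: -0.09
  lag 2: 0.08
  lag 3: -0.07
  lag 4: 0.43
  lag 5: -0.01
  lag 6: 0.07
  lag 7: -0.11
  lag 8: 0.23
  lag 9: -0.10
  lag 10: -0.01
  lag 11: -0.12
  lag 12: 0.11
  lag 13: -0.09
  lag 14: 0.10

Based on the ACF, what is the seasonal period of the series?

The largest autocorrelation is r_4 = 0.43, with a weaker echo at lag 8 (0.23); the remaining lags stay at or below 0.11.
The dominant spike at lag 4 indicates a seasonal period of 4.

4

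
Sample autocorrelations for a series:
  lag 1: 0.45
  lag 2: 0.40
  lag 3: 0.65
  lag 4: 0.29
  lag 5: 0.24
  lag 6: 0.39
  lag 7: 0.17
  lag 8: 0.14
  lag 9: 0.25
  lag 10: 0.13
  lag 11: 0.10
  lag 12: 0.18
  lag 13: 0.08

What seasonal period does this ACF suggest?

The largest autocorrelation is r_3 = 0.65; the remaining lags stay at or below 0.45. The elevated value at lag 1 (0.45), dropping to 0.40 at lag 2, reflects decaying short-term dependence rather than seasonality.
The dominant spike at lag 3 indicates a seasonal period of 3.

3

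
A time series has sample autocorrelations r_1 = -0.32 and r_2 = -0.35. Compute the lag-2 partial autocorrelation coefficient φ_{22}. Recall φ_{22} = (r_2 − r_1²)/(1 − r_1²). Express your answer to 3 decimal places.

φ_{22} = (r_2 − r_1²) / (1 − r_1²)
r_1² = (-0.32)² = 0.1024
Numerator = -0.35 − 0.1024 = -0.4524; denominator = 1 − 0.1024 = 0.8976
φ_{22} = -0.4524 / 0.8976 = -0.504

-0.504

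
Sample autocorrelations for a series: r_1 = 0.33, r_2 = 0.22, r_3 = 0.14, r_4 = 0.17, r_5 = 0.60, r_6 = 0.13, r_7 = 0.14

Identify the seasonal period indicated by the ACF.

The largest autocorrelation is r_5 = 0.60; the remaining lags stay at or below 0.33. The elevated value at lag 1 (0.33), dropping to 0.22 at lag 2, reflects decaying short-term dependence rather than seasonality.
The dominant spike at lag 5 indicates a seasonal period of 5.

5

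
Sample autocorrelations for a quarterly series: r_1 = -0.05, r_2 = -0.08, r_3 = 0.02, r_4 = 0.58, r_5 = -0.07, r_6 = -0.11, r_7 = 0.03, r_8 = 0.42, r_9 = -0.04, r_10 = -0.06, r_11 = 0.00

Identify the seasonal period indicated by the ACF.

The largest autocorrelation is r_4 = 0.58, with a weaker echo at lag 8 (0.42); the remaining lags stay at or below 0.03.
The dominant spike at lag 4 indicates a seasonal period of 4.

4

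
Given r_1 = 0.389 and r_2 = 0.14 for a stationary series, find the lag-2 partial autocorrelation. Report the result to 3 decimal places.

φ_{22} = (r_2 − r_1²) / (1 − r_1²)
r_1² = (0.389)² = 0.151321
Numerator = 0.14 − 0.1513 = -0.0113; denominator = 1 − 0.1513 = 0.8487
φ_{22} = -0.0113 / 0.8487 = -0.013

-0.013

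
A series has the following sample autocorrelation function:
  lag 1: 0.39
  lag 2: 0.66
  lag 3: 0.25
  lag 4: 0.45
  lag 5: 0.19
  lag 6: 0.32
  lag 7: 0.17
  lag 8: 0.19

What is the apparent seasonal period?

2

The largest autocorrelation is r_2 = 0.66, with a weaker echo at lag 4 (0.45); the remaining lags stay at or below 0.39.
The dominant spike at lag 2 indicates a seasonal period of 2.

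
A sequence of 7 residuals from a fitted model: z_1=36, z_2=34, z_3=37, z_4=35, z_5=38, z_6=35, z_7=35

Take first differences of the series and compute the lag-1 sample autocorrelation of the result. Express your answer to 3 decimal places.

First differences Δz: -2, 3, -2, 3, -3, 0
Mean of differences = -0.1667
Numerator Σ(Δz_t−Δz̄)(Δz_{t+1}−Δz̄) = -26.8611
Denominator Σ(Δz_t−Δz̄)² = 34.8333
r_1(Δz) = -26.8611 / 34.8333 = -0.771

-0.771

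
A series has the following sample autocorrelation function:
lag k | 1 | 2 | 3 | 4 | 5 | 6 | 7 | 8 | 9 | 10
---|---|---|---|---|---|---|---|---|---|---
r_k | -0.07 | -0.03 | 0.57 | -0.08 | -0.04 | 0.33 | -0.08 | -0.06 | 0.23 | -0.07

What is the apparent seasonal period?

The largest autocorrelation is r_3 = 0.57, with weaker echoes at lags 6 (0.33) and 9 (0.23); the remaining lags stay at or below -0.03.
The dominant spike at lag 3 indicates a seasonal period of 3.

3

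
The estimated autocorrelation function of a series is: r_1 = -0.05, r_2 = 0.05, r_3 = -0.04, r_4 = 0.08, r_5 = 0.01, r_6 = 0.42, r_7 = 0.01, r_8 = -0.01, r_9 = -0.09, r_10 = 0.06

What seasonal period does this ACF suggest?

6

The largest autocorrelation is r_6 = 0.42; the remaining lags stay at or below 0.08.
The dominant spike at lag 6 indicates a seasonal period of 6.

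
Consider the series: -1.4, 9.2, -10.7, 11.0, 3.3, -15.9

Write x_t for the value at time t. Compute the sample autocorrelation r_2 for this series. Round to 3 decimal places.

-0.163

Mean x̄ = (-1.4 + 9.2 − 10.7 + 11.0 + 3.3 − 15.9)/6 = -0.7500
Σ(x_t−x̄)(x_{t+2}−x̄) = (6.4675) + (116.9125) + (-40.2975) + (-178.0125) = -94.9300
Denominator Σ(x_t−x̄)² = 582.4150
r_2 = -94.9300 / 582.4150 = -0.163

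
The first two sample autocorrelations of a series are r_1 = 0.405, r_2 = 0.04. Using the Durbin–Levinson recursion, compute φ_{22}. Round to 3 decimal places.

-0.148

φ_{22} = (r_2 − r_1²) / (1 − r_1²)
r_1² = (0.405)² = 0.164025
Numerator = 0.04 − 0.1640 = -0.1240; denominator = 1 − 0.1640 = 0.8360
φ_{22} = -0.1240 / 0.8360 = -0.148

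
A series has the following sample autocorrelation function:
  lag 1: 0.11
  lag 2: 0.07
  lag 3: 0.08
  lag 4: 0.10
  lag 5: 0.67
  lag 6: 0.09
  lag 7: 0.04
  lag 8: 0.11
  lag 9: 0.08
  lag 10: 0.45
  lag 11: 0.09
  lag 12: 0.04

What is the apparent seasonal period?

The largest autocorrelation is r_5 = 0.67, with a weaker echo at lag 10 (0.45); the remaining lags stay at or below 0.11.
The dominant spike at lag 5 indicates a seasonal period of 5.

5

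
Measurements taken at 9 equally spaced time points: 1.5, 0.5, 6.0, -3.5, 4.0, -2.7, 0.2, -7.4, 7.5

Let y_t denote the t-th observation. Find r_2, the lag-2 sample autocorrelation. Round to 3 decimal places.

0.328

Mean ȳ = (1.5 + 0.5 + 6.0 − 3.5 + 4.0 − 2.7 + 0.2 − 7.4 + 7.5)/9 = 0.6778
Σ(y_t−ȳ)(y_{t+2}−ȳ) = (4.3760) + (0.7427) + (17.6816) + (14.1116) + (-1.5873) + (27.2849) + (-3.2595) = 59.3501
Denominator Σ(y_t−ȳ)² = 180.9556
r_2 = 59.3501 / 180.9556 = 0.328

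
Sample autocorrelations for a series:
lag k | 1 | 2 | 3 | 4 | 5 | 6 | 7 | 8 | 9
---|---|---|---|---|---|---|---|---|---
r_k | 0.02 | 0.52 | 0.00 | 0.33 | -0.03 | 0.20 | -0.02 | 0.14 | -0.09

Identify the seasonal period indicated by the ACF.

The largest autocorrelation is r_2 = 0.52, with weaker echoes at lags 4 (0.33) and 6 (0.20); the remaining lags stay at or below 0.14.
The dominant spike at lag 2 indicates a seasonal period of 2.

2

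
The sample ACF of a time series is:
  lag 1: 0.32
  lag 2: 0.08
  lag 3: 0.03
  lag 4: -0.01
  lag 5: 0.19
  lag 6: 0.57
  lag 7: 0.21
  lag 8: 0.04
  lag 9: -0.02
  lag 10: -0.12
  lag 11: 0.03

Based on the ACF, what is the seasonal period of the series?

6

The largest autocorrelation is r_6 = 0.57; the remaining lags stay at or below 0.32. The elevated value at lag 1 (0.32), dropping to 0.08 at lag 2, reflects decaying short-term dependence rather than seasonality.
The dominant spike at lag 6 indicates a seasonal period of 6.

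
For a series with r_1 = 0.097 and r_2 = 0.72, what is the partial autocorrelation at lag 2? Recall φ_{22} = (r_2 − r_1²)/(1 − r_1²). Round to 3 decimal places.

φ_{22} = (r_2 − r_1²) / (1 − r_1²)
r_1² = (0.097)² = 0.009409
Numerator = 0.72 − 0.0094 = 0.7106; denominator = 1 − 0.0094 = 0.9906
φ_{22} = 0.7106 / 0.9906 = 0.717

0.717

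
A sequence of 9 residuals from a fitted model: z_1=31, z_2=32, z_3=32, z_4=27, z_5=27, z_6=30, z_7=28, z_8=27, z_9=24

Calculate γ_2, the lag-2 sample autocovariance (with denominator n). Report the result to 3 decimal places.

Mean z̄ = (31 + 32 + 32 + 27 + 27 + 30 + 28 + 27 + 24)/9 = 28.6667
Σ_{t=1}^{7}(z_t−z̄)(z_{t+2}−z̄) = -3.5556
γ_2 = -3.5556 / 9 = -0.395

-0.395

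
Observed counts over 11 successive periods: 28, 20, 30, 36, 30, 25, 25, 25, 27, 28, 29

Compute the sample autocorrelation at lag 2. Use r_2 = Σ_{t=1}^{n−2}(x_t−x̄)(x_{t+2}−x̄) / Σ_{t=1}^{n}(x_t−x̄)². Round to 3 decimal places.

-0.482

Mean x̄ = (28 + 20 + 30 + 36 + 30 + 25 + 25 + 25 + 27 + 28 + 29)/11 = 27.5455
Numerator Σ_{t=1}^{9}(x_t−x̄)(x_{t+2}−x̄) = -78.5041
Denominator Σ(x_t−x̄)² = 162.7273
r_2 = -78.5041 / 162.7273 = -0.482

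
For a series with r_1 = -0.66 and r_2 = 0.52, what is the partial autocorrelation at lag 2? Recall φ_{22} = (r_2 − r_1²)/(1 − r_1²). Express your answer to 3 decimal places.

φ_{22} = (r_2 − r_1²) / (1 − r_1²)
r_1² = (-0.66)² = 0.4356
Numerator = 0.52 − 0.4356 = 0.0844; denominator = 1 − 0.4356 = 0.5644
φ_{22} = 0.0844 / 0.5644 = 0.150

0.150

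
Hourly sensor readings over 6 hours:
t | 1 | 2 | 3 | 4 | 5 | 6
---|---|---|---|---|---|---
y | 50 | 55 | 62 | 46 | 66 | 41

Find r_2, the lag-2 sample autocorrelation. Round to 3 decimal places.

0.349

Mean ȳ = (50 + 55 + 62 + 46 + 66 + 41)/6 = 53.3333
Deviations from mean: -3.3333, 1.6667, 8.6667, -7.3333, 12.6667, -12.3333
Σ(y_t−ȳ)(y_{t+2}−ȳ) = (-28.8889) + (-12.2222) + (109.7778) + (90.4444) = 159.1111
Denominator Σ(y_t−ȳ)² = 455.3333
r_2 = 159.1111 / 455.3333 = 0.349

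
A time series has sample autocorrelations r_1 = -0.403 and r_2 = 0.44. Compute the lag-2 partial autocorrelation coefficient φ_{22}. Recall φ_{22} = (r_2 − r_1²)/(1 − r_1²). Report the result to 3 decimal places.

0.331

φ_{22} = (r_2 − r_1²) / (1 − r_1²)
r_1² = (-0.403)² = 0.162409
Numerator = 0.44 − 0.1624 = 0.2776; denominator = 1 − 0.1624 = 0.8376
φ_{22} = 0.2776 / 0.8376 = 0.331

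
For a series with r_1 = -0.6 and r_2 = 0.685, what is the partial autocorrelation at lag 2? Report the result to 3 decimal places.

0.508

φ_{22} = (r_2 − r_1²) / (1 − r_1²)
r_1² = (-0.6)² = 0.36
Numerator = 0.685 − 0.3600 = 0.3250; denominator = 1 − 0.3600 = 0.6400
φ_{22} = 0.3250 / 0.6400 = 0.508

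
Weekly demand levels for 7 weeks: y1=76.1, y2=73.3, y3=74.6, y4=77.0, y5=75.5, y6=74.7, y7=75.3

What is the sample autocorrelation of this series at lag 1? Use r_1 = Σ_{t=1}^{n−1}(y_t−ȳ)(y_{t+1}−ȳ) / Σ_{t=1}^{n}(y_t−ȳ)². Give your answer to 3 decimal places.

Mean ȳ = (76.1 + 73.3 + 74.6 + 77.0 + 75.5 + 74.7 + 75.3)/7 = 75.2143
Deviations from mean: 0.8857, -1.9143, -0.6143, 1.7857, 0.2857, -0.5143, 0.0857
Σ(y_t−ȳ)(y_{t+1}−ȳ) = (-1.6955) + (1.1759) + (-1.0969) + (0.5102) + (-0.1469) + (-0.0441) = -1.2973
Denominator Σ(y_t−ȳ)² = 8.3686
r_1 = -1.2973 / 8.3686 = -0.155

-0.155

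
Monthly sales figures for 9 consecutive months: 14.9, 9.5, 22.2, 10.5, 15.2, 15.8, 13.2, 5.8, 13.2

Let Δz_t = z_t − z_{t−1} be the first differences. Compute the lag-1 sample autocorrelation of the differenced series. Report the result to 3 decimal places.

-0.660

First differences Δz: -5.4, 12.7, -11.7, 4.7, 0.6, -2.6, -7.4, 7.4
Mean of differences = -0.2125
Numerator Σ(Δz_t−Δz̄)(Δz_{t+1}−Δz̄) = -307.2514
Denominator Σ(Δz_t−Δz̄)² = 465.7088
r_1(Δz) = -307.2514 / 465.7088 = -0.660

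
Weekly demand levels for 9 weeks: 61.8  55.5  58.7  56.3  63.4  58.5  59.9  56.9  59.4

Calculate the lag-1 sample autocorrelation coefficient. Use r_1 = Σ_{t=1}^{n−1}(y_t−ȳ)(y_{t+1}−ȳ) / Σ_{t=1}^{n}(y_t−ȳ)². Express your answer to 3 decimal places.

-0.486

Mean ȳ = (61.8 + 55.5 + 58.7 + 56.3 + 63.4 + 58.5 + 59.9 + 56.9 + 59.4)/9 = 58.9333
Numerator Σ_{t=1}^{8}(y_t−ȳ)(y_{t+1}−ȳ) = -25.4578
Denominator Σ(y_t−ȳ)² = 52.4200
r_1 = -25.4578 / 52.4200 = -0.486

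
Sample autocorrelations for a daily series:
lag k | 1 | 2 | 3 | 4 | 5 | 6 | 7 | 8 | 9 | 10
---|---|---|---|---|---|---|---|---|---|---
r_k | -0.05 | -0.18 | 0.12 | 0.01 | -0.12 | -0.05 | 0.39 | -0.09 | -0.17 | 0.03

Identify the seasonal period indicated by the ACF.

The largest autocorrelation is r_7 = 0.39; the remaining lags stay at or below 0.12.
The dominant spike at lag 7 indicates a seasonal period of 7.

7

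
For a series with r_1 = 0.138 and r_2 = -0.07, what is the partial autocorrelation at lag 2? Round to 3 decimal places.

φ_{22} = (r_2 − r_1²) / (1 − r_1²)
r_1² = (0.138)² = 0.019044
Numerator = -0.07 − 0.0190 = -0.0890; denominator = 1 − 0.0190 = 0.9810
φ_{22} = -0.0890 / 0.9810 = -0.091

-0.091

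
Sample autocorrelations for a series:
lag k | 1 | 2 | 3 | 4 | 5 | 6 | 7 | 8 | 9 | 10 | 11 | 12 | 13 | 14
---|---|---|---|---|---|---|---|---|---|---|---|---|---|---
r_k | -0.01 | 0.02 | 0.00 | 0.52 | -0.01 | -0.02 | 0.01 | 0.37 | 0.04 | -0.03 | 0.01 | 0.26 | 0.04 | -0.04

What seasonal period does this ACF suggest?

4

The largest autocorrelation is r_4 = 0.52, with weaker echoes at lags 8 (0.37) and 12 (0.26); the remaining lags stay at or below 0.04.
The dominant spike at lag 4 indicates a seasonal period of 4.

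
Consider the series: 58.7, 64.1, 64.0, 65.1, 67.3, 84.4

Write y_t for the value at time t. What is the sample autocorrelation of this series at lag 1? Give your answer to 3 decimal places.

Mean ȳ = (58.7 + 64.1 + 64.0 + 65.1 + 67.3 + 84.4)/6 = 67.2667
Deviations from mean: -8.5667, -3.1667, -3.2667, -2.1667, 0.0333, 17.1333
Σ(y_t−ȳ)(y_{t+1}−ȳ) = (27.1278) + (10.3444) + (7.0778) + (-0.0722) + (0.5711) = 45.0489
Denominator Σ(y_t−ȳ)² = 392.3333
r_1 = 45.0489 / 392.3333 = 0.115

0.115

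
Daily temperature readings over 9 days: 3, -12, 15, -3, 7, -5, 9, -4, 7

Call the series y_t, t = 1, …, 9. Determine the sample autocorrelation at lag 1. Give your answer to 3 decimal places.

-0.770

Mean ȳ = (3 − 12 + 15 − 3 + 7 − 5 + 9 − 4 + 7)/9 = 1.8889
Numerator Σ_{t=1}^{8}(y_t−ȳ)(y_{t+1}−ȳ) = -442.7901
Denominator Σ(y_t−ȳ)² = 574.8889
r_1 = -442.7901 / 574.8889 = -0.770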